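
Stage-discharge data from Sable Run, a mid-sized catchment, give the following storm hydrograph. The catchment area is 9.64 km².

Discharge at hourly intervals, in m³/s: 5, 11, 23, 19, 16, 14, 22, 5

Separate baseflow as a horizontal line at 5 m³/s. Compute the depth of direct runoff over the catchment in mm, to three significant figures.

Direct runoff: 0.0, 6.0, 18.0, 14.0, 11.0, 9.0, 17.0, 0.0 m³/s; ΣQ_DR = 75.00 m³/s.
V = ΣQ_DR · Δt = 75.00 × 3600 s = 2.700 × 10^5 m³.
Over A = 9.64 km², depth = V / A = 28.0 mm.

d ≈ 28.0 mm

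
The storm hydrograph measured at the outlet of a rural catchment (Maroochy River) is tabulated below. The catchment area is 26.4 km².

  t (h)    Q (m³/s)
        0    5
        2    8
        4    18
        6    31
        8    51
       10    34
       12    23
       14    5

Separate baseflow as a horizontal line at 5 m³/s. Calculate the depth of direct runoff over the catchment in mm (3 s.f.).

Direct runoff: 0.0, 3.0, 13.0, 26.0, 46.0, 29.0, 18.0, 0.0 m³/s; ΣQ_DR = 135.0 m³/s.
V = ΣQ_DR · Δt = 135.0 × 7200 s = 9.720 × 10^5 m³.
Over A = 26.4 km², depth = V / A = 36.8 mm.

d ≈ 36.8 mm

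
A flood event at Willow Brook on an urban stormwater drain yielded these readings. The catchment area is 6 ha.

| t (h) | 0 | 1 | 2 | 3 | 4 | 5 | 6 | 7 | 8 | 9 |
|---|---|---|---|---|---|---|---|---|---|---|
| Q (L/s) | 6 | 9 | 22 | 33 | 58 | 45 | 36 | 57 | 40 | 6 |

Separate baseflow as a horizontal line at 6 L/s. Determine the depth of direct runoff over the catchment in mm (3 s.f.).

d ≈ 15.1 mm

Direct runoff: 0.0, 3.0, 16.0, 27.0, 52.0, 39.0, 30.0, 51.0, 34.0, 0.0 L/s; ΣQ_DR = 252.0 L/s.
V = ΣQ_DR · Δt = 252.0 × 3600 s = 9.072 × 10^5 L.
Over A = 6 ha, depth = V / A = 15.1 mm.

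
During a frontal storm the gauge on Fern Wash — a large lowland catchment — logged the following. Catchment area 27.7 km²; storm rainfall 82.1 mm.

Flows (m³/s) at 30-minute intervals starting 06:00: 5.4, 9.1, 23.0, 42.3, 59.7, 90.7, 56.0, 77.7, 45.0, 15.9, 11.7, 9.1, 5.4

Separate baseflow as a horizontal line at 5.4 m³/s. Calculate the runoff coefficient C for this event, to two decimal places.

ΣQ_DR = 380.8 m³/s; V = ΣQ_DR·Δt = 6.854 × 10^5 m³.
Runoff depth d = V / A = 24.75 mm.
C = d / P = 24.75 / 82.1 = 0.30.

C ≈ 0.30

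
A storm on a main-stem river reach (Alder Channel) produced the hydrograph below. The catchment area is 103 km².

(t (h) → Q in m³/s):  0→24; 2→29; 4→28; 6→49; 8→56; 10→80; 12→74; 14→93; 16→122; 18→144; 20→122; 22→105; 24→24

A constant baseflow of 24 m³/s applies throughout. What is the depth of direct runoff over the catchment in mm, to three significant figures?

Direct runoff: 0.0, 5.0, 4.0, 25.0, 32.0, 56.0, 50.0, 69.0, 98.0, 120.0, 98.0, 81.0, 0.0 m³/s; ΣQ_DR = 638.0 m³/s.
V = ΣQ_DR · Δt = 638.0 × 7200 s = 4.594 × 10^6 m³.
Over A = 103 km², depth = V / A = 44.6 mm.

d ≈ 44.6 mm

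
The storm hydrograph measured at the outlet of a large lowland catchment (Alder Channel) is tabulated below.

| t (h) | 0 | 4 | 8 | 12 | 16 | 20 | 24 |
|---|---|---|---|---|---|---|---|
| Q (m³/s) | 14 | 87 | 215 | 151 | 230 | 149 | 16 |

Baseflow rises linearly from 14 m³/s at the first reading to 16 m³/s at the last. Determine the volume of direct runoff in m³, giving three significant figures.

Direct-runoff ordinates (Q − Q_b): 0.00, 72.67, 200.33, 136.00, 214.67, 133.33, 0.00 m³/s.
ΣQ_DR = 757.0 m³/s.
With Δt = 4 h = 14400 s, V = ΣQ_DR · Δt = 757.0 × 14400 = 1.09 × 10^7 m³.

V ≈ 1.09 × 10^7 m³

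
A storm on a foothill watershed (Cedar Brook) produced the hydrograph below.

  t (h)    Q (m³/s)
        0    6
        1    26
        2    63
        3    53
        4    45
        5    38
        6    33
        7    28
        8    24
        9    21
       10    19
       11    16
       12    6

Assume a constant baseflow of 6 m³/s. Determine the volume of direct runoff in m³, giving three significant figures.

V ≈ 1.08 × 10^6 m³

Direct-runoff ordinates (Q − Q_b): 0.0, 20.0, 57.0, 47.0, 39.0, 32.0, 27.0, 22.0, 18.0, 15.0, 13.0, 10.0, 0.0 m³/s.
ΣQ_DR = 300.0 m³/s.
With Δt = 1 h = 3600 s, V = ΣQ_DR · Δt = 300.0 × 3600 = 1.08 × 10^6 m³.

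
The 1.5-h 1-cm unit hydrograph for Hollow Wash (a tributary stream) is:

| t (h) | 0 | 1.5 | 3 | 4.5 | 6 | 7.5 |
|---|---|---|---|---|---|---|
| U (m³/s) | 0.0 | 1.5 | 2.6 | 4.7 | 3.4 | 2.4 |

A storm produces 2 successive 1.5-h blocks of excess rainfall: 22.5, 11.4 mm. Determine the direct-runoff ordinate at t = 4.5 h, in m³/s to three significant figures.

By discrete convolution, Q_j = Σ (P_i / 10 mm) · U_{j−i}.
At t = 4.5 h (j=3): Q = (22.5/10)·4.7 + (11.4/10)·2.6 = 13.5 m³/s.

Q ≈ 13.5 m³/s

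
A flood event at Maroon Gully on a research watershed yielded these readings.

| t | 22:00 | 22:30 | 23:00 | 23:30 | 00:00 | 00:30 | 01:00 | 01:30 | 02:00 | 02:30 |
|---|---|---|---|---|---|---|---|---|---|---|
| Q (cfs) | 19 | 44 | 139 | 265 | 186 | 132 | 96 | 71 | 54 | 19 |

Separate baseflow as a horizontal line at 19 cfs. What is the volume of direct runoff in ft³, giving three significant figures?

V ≈ 1.50 × 10^6 ft³

Direct-runoff ordinates (Q − Q_b): 0.0, 25.0, 120.0, 246.0, 167.0, 113.0, 77.0, 52.0, 35.0, 0.0 cfs.
ΣQ_DR = 835.0 cfs.
With Δt = 0.5 h = 1800 s, V = ΣQ_DR · Δt = 835.0 × 1800 = 1.50 × 10^6 ft³.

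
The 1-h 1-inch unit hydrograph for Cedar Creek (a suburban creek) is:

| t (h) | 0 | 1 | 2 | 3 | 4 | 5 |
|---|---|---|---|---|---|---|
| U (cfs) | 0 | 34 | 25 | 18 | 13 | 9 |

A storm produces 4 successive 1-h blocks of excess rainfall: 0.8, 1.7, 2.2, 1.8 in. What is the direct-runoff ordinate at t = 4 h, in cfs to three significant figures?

Q ≈ 157 cfs

By discrete convolution, Q_j = Σ (P_i / 1 in) · U_{j−i}.
At t = 4 h (j=4): Q = (0.8/1)·13 + (1.7/1)·18 + (2.2/1)·25 + (1.8/1)·34 = 157 cfs.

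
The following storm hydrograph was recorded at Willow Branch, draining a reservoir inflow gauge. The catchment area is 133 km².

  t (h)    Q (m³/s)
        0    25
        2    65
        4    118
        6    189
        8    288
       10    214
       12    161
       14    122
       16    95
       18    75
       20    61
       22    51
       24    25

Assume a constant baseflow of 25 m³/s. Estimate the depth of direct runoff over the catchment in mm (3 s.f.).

Direct runoff: 0.0, 40.0, 93.0, 164.0, 263.0, 189.0, 136.0, 97.0, 70.0, 50.0, 36.0, 26.0, 0.0 m³/s; ΣQ_DR = 1164 m³/s.
V = ΣQ_DR · Δt = 1164 × 7200 s = 8.381 × 10^6 m³.
Over A = 133 km², depth = V / A = 63.0 mm.

d ≈ 63.0 mm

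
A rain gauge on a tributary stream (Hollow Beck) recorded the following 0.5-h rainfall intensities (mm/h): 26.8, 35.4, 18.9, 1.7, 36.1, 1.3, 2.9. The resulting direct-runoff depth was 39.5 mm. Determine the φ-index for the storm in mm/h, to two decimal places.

Only the 4 blocks with intensity above φ contribute runoff: 26.8, 35.4, 18.9, 36.1 mm/h.
Σ(I−φ)·Δt = d  ⇒  (26.8+35.4+18.9+36.1 − 4φ)·0.5 = 39.5
φ = (117.2 − 39.5/0.5) / 4 = 9.55 mm/h.

φ ≈ 9.55 mm/h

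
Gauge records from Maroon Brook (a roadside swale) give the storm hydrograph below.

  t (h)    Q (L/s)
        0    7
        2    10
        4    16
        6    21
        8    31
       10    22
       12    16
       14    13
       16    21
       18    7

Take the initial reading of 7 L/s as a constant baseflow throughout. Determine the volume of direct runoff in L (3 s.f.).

Direct-runoff ordinates (Q − Q_b): 0.0, 3.0, 9.0, 14.0, 24.0, 15.0, 9.0, 6.0, 14.0, 0.0 L/s.
ΣQ_DR = 94.00 L/s.
With Δt = 2 h = 7200 s, V = ΣQ_DR · Δt = 94.00 × 7200 = 6.77 × 10^5 L.

V ≈ 6.77 × 10^5 L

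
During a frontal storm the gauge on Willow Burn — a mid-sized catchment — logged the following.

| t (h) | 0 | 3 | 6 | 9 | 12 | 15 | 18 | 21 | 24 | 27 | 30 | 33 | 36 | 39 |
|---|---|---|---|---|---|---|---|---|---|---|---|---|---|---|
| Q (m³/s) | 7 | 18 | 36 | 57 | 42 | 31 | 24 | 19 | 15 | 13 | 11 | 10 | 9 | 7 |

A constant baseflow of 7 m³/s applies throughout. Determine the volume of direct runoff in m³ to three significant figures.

V ≈ 2.17 × 10^6 m³

Direct-runoff ordinates (Q − Q_b): 0.0, 11.0, 29.0, 50.0, 35.0, 24.0, 17.0, 12.0, 8.0, 6.0, 4.0, 3.0, 2.0, 0.0 m³/s.
ΣQ_DR = 201.0 m³/s.
With Δt = 3 h = 10800 s, V = ΣQ_DR · Δt = 201.0 × 10800 = 2.17 × 10^6 m³.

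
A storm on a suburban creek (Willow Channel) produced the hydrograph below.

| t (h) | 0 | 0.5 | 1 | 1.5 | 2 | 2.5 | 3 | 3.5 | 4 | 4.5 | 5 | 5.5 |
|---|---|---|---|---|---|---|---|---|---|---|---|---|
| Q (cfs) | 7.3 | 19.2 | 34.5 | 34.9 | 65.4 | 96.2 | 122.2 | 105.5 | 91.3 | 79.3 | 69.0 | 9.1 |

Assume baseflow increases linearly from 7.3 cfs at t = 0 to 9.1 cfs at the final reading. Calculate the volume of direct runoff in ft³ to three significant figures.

Direct-runoff ordinates (Q − Q_b): 0.00, 11.74, 26.87, 27.11, 57.45, 88.08, 113.92, 97.05, 82.69, 70.53, 60.06, 0.00 cfs.
ΣQ_DR = 635.5 cfs.
With Δt = 0.5 h = 1800 s, V = ΣQ_DR · Δt = 635.5 × 1800 = 1.14 × 10^6 ft³.

V ≈ 1.14 × 10^6 ft³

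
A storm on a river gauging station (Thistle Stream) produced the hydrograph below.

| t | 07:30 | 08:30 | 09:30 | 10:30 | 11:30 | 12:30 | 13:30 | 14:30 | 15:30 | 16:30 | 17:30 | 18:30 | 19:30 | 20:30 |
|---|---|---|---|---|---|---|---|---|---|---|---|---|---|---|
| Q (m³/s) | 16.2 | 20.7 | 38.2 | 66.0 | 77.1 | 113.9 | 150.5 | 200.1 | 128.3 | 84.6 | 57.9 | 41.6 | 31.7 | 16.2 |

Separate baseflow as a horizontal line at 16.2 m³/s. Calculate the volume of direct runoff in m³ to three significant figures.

V ≈ 2.94 × 10^6 m³

Direct-runoff ordinates (Q − Q_b): 0.0, 4.5, 22.0, 49.8, 60.9, 97.7, 134.3, 183.9, 112.1, 68.4, 41.7, 25.4, 15.5, 0.0 m³/s.
ΣQ_DR = 816.2 m³/s.
With Δt = 1 h = 3600 s, V = ΣQ_DR · Δt = 816.2 × 3600 = 2.94 × 10^6 m³.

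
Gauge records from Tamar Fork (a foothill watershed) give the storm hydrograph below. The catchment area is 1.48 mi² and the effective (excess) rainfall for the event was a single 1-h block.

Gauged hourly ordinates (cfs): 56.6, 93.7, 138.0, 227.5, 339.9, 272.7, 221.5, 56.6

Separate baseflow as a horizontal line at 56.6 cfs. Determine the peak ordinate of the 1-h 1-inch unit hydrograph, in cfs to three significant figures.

Direct runoff: 0.0, 37.1, 81.4, 170.9, 283.3, 216.1, 164.9, 0.0 cfs; ΣQ_DR = 953.7 cfs, peak = 283.3 cfs.
Runoff depth d = ΣQ_DR·Δt / A = 953.7 × 3600 / (1.48 mi²) = 0.9985 in.
The 1-inch UH is the DRH scaled by (1 in)/d, so U_p = 283.3 × 1/0.9985 = 284 cfs.

U_p ≈ 284 cfs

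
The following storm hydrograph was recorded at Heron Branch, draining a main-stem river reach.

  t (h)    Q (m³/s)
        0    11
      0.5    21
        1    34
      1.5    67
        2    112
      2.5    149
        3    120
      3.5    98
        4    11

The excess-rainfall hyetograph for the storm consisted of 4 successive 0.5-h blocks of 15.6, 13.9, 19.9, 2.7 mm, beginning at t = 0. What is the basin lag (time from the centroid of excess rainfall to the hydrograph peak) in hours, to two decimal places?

Centroid of excess rainfall: t_c = Σ P_i·t̄_i / ΣP_i = 0.8431 h (block centres at 0.25, 0.75, 1.25, 1.75 h).
Hydrograph peak occurs at t = 2.5 h, so basin lag t_L = 2.5 − 0.8431 = 1.66 h.

t_L ≈ 1.66 h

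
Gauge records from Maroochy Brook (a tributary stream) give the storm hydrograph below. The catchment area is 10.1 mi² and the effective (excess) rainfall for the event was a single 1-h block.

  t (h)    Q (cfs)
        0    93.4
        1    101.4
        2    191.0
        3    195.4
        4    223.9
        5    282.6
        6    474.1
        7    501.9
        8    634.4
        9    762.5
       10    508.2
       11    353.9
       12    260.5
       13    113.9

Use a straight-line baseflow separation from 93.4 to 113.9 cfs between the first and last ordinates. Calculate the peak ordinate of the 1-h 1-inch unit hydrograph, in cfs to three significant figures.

Direct runoff: 0.00, 6.42, 94.45, 97.27, 124.19, 181.32, 371.24, 397.46, 528.38, 654.91, 399.03, 243.15, 148.18, 0.00 cfs; ΣQ_DR = 3246 cfs, peak = 654.91 cfs.
Runoff depth d = ΣQ_DR·Δt / A = 3246 × 3600 / (10.1 mi²) = 0.4980 in.
The 1-inch UH is the DRH scaled by (1 in)/d, so U_p = 654.91 × 1/0.4980 = 1320 cfs.

U_p ≈ 1320 cfs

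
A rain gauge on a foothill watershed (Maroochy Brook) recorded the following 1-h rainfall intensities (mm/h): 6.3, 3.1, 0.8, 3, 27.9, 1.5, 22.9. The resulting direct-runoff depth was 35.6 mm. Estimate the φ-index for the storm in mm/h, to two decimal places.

Only the 2 blocks with intensity above φ contribute runoff: 27.9, 22.9 mm/h.
Σ(I−φ)·Δt = d  ⇒  (27.9+22.9 − 2φ)·1 = 35.6
φ = (50.80 − 35.6/1) / 2 = 7.60 mm/h.

φ ≈ 7.60 mm/h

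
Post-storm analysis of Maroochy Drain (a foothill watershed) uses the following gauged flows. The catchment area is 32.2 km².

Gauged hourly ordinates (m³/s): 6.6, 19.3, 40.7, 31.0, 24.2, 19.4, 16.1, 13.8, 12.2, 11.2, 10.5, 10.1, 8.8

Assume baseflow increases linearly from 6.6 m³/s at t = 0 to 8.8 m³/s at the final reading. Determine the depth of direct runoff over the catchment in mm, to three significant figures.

Direct runoff: 0.00, 12.52, 33.73, 23.85, 16.87, 11.88, 8.40, 5.92, 4.13, 2.95, 2.07, 1.48, 0.00 m³/s; ΣQ_DR = 123.8 m³/s.
V = ΣQ_DR · Δt = 123.8 × 3600 s = 4.457 × 10^5 m³.
Over A = 32.2 km², depth = V / A = 13.8 mm.

d ≈ 13.8 mm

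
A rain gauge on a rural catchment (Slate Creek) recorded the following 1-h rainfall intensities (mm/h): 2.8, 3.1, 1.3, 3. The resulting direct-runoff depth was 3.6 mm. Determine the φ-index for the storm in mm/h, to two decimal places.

Only the 3 blocks with intensity above φ contribute runoff: 2.8, 3.1, 3 mm/h.
Σ(I−φ)·Δt = d  ⇒  (2.8+3.1+3 − 3φ)·1 = 3.6
φ = (8.900 − 3.6/1) / 3 = 1.77 mm/h.

φ ≈ 1.77 mm/h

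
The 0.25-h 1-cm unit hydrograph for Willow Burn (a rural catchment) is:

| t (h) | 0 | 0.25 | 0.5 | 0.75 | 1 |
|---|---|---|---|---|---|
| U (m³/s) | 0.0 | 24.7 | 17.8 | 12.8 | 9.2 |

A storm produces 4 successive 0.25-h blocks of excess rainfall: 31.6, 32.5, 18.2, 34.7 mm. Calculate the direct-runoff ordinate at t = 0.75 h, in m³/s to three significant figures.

Q ≈ 143 m³/s

By discrete convolution, Q_j = Σ (P_i / 10 mm) · U_{j−i}.
At t = 0.75 h (j=3): Q = (31.6/10)·12.8 + (32.5/10)·17.8 + (18.2/10)·24.7 + (34.7/10)·0.0 = 143 m³/s.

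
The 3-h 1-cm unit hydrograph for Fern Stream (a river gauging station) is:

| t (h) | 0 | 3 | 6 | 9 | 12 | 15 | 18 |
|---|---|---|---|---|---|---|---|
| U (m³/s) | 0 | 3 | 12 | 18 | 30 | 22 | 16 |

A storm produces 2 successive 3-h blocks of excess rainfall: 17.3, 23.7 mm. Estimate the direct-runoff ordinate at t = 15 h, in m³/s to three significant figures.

By discrete convolution, Q_j = Σ (P_i / 10 mm) · U_{j−i}.
At t = 15 h (j=5): Q = (17.3/10)·22 + (23.7/10)·30 = 109 m³/s.

Q ≈ 109 m³/s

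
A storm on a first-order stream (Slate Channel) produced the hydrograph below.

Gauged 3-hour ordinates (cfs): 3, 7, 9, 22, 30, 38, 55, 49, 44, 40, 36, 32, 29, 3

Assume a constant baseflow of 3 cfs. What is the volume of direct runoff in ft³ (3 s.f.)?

V ≈ 3.83 × 10^6 ft³

Direct-runoff ordinates (Q − Q_b): 0.0, 4.0, 6.0, 19.0, 27.0, 35.0, 52.0, 46.0, 41.0, 37.0, 33.0, 29.0, 26.0, 0.0 cfs.
ΣQ_DR = 355.0 cfs.
With Δt = 3 h = 10800 s, V = ΣQ_DR · Δt = 355.0 × 10800 = 3.83 × 10^6 ft³.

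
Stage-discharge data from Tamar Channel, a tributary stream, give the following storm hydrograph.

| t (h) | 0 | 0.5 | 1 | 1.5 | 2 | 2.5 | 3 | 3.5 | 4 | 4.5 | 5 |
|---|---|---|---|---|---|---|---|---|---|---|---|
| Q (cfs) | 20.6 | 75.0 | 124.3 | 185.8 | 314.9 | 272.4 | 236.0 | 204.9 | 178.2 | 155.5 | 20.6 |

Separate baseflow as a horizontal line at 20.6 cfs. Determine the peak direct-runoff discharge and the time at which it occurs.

Q_p = 294.3 cfs at t = 2 h

Subtracting baseflow gives direct-runoff ordinates: 0.0, 54.4, 103.7, 165.2, 294.3, 251.8, 215.4, 184.3, 157.6, 134.9, 0.0 cfs.
The maximum is 294.3 cfs, occurring at the reading for t = 2 h.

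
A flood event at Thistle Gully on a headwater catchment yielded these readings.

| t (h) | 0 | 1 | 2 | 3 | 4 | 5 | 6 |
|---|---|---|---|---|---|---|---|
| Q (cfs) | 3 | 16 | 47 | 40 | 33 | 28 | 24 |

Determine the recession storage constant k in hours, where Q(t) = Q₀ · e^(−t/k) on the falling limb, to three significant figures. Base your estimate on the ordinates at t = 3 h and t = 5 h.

k ≈ 5.61 h

On the falling limb, Q drops from 40 to 28 cfs between t = 3 h and t = 5 h (Δt = 2 h).
k = −Δt / ln(Q₂/Q₁) = −2 / ln(28/40) = 5.61 h.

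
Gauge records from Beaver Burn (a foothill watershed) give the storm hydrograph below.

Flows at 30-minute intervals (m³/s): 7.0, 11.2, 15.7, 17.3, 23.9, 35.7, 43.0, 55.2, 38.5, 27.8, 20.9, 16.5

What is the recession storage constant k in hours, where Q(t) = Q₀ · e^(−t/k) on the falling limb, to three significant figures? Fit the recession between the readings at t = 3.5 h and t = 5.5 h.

On the falling limb, Q drops from 55.2 to 16.5 m³/s between t = 3.5 h and t = 5.5 h (Δt = 2 h).
k = −Δt / ln(Q₂/Q₁) = −2 / ln(16.5/55.2) = 1.66 h.

k ≈ 1.66 h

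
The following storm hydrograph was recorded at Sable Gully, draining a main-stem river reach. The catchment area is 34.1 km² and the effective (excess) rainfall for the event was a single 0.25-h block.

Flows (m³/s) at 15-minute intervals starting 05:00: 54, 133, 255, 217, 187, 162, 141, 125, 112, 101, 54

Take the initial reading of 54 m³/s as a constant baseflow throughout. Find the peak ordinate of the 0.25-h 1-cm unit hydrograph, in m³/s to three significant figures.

Direct runoff: 0.0, 79.0, 201.0, 163.0, 133.0, 108.0, 87.0, 71.0, 58.0, 47.0, 0.0 m³/s; ΣQ_DR = 947.0 m³/s, peak = 201.0 m³/s.
Runoff depth d = ΣQ_DR·Δt / A = 947.0 × 900 / (34.1 km²) = 24.99 mm.
The 1-cm UH is the DRH scaled by (10 mm)/d, so U_p = 201.0 × 10/24.99 = 80.4 m³/s.

U_p ≈ 80.4 m³/s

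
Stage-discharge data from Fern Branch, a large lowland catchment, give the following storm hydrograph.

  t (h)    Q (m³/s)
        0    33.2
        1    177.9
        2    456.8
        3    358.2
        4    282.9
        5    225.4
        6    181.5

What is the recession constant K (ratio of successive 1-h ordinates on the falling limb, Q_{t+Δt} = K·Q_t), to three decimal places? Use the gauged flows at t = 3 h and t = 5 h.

K ≈ 0.793

Using the recession-limb readings at t = 3 h and t = 5 h: Q falls from 358.2 to 225.4 m³/s over 2 intervals.
K = (Q₂/Q₁)^(1/2) = (225.4/358.2)^(1/2) = 0.793.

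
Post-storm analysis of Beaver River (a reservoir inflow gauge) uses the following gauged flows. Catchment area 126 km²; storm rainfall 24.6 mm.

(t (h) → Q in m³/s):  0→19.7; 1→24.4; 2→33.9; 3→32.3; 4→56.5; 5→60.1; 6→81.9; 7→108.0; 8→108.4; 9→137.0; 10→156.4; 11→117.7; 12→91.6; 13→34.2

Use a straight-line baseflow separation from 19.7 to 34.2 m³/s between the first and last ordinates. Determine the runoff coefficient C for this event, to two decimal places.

ΣQ_DR = 684.8 m³/s; V = ΣQ_DR·Δt = 2.465 × 10^6 m³.
Runoff depth d = V / A = 19.57 mm.
C = d / P = 19.57 / 24.6 = 0.80.

C ≈ 0.80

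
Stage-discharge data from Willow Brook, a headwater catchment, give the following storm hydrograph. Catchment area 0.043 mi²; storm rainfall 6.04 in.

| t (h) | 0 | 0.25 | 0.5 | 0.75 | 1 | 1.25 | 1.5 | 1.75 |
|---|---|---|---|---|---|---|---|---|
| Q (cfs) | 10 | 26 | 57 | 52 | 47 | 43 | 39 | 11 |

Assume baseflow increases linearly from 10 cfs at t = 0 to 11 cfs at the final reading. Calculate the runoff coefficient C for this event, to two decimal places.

C ≈ 0.30

ΣQ_DR = 201.0 cfs; V = ΣQ_DR·Δt = 1.809 × 10^5 ft³.
Runoff depth d = V / A = 1.811 in.
C = d / P = 1.811 / 6.04 = 0.30.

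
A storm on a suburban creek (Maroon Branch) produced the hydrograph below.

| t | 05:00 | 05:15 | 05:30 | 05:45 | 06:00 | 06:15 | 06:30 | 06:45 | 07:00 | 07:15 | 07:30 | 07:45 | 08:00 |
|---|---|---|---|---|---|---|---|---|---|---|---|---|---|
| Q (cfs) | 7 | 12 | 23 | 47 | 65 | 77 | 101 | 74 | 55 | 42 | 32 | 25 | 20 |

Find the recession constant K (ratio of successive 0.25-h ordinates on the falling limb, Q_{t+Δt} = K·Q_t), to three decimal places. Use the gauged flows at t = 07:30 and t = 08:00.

K ≈ 0.791

Using the recession-limb readings at t = 07:30 and t = 08:00: Q falls from 32 to 20 cfs over 2 intervals.
K = (Q₂/Q₁)^(1/2) = (20/32)^(1/2) = 0.791.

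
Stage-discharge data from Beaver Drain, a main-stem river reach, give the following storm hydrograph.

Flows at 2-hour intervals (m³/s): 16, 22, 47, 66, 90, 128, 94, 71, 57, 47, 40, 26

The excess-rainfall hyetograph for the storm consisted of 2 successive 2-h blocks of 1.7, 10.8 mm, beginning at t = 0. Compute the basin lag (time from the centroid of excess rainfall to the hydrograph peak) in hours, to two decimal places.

t_L ≈ 7.27 h

Centroid of excess rainfall: t_c = Σ P_i·t̄_i / ΣP_i = 2.7280 h (block centres at 1, 3 h).
Hydrograph peak occurs at t = 10 h, so basin lag t_L = 10 − 2.7280 = 7.27 h.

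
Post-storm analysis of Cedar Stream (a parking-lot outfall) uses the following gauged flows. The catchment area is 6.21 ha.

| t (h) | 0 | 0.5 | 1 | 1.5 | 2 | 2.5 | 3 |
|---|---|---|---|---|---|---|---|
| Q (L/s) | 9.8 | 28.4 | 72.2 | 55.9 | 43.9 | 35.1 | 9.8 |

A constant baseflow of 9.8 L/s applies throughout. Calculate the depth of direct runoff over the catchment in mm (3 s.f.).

d ≈ 5.41 mm

Direct runoff: 0.0, 18.6, 62.4, 46.1, 34.1, 25.3, 0.0 L/s; ΣQ_DR = 186.5 L/s.
V = ΣQ_DR · Δt = 186.5 × 1800 s = 3.357 × 10^5 L.
Over A = 6.21 ha, depth = V / A = 5.41 mm.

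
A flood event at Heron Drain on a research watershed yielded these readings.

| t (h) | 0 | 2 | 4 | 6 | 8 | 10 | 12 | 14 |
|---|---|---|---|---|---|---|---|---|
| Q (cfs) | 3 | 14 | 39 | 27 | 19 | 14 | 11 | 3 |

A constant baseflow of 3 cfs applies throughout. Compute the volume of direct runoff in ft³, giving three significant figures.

Direct-runoff ordinates (Q − Q_b): 0.0, 11.0, 36.0, 24.0, 16.0, 11.0, 8.0, 0.0 cfs.
ΣQ_DR = 106.0 cfs.
With Δt = 2 h = 7200 s, V = ΣQ_DR · Δt = 106.0 × 7200 = 7.63 × 10^5 ft³.

V ≈ 7.63 × 10^5 ft³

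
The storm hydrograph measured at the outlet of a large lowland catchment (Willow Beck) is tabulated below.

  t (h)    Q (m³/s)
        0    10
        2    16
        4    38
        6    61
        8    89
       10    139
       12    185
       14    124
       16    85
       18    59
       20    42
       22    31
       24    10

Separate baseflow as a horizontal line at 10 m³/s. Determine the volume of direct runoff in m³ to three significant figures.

V ≈ 5.46 × 10^6 m³

Direct-runoff ordinates (Q − Q_b): 0.0, 6.0, 28.0, 51.0, 79.0, 129.0, 175.0, 114.0, 75.0, 49.0, 32.0, 21.0, 0.0 m³/s.
ΣQ_DR = 759.0 m³/s.
With Δt = 2 h = 7200 s, V = ΣQ_DR · Δt = 759.0 × 7200 = 5.46 × 10^6 m³.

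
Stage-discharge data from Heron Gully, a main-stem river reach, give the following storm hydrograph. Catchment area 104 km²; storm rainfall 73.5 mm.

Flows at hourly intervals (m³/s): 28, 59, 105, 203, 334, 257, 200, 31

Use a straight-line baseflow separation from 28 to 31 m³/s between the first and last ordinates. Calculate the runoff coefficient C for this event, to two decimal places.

C ≈ 0.46

ΣQ_DR = 981.0 m³/s; V = ΣQ_DR·Δt = 3.532 × 10^6 m³.
Runoff depth d = V / A = 33.96 mm.
C = d / P = 33.96 / 73.5 = 0.46.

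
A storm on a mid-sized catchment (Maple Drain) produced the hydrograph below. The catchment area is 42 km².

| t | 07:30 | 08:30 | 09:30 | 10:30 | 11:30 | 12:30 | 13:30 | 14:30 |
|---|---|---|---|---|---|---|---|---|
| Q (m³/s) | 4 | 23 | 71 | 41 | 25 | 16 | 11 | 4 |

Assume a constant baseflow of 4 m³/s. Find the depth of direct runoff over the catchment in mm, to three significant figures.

Direct runoff: 0.0, 19.0, 67.0, 37.0, 21.0, 12.0, 7.0, 0.0 m³/s; ΣQ_DR = 163.0 m³/s.
V = ΣQ_DR · Δt = 163.0 × 3600 s = 5.868 × 10^5 m³.
Over A = 42 km², depth = V / A = 14.0 mm.

d ≈ 14.0 mm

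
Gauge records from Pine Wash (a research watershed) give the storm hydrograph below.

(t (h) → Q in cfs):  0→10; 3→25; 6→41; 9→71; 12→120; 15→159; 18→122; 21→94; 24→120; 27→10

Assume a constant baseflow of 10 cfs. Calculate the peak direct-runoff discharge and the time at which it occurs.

Subtracting baseflow gives direct-runoff ordinates: 0.0, 15.0, 31.0, 61.0, 110.0, 149.0, 112.0, 84.0, 110.0, 0.0 cfs.
The maximum is 149.0 cfs, occurring at the reading for t = 15 h.

Q_p = 149.0 cfs at t = 15 h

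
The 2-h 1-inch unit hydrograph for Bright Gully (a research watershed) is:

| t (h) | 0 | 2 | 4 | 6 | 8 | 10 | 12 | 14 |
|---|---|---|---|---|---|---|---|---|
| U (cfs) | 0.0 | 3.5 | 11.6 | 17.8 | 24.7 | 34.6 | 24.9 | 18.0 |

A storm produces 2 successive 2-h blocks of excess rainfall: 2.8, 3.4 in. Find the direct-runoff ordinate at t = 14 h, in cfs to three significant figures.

By discrete convolution, Q_j = Σ (P_i / 1 in) · U_{j−i}.
At t = 14 h (j=7): Q = (2.8/1)·18.0 + (3.4/1)·24.9 = 135 cfs.

Q ≈ 135 cfs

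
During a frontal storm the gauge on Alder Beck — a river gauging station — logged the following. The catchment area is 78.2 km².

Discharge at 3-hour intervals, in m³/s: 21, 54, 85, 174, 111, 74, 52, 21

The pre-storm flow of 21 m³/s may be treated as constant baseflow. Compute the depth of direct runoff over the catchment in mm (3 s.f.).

Direct runoff: 0.0, 33.0, 64.0, 153.0, 90.0, 53.0, 31.0, 0.0 m³/s; ΣQ_DR = 424.0 m³/s.
V = ΣQ_DR · Δt = 424.0 × 10800 s = 4.579 × 10^6 m³.
Over A = 78.2 km², depth = V / A = 58.6 mm.

d ≈ 58.6 mm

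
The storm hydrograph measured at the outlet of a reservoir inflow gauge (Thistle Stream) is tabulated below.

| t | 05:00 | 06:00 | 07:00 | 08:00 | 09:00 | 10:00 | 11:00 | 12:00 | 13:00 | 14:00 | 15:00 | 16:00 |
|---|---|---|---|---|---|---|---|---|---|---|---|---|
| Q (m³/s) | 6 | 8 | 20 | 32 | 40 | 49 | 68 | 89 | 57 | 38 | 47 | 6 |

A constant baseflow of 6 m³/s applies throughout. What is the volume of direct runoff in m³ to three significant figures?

V ≈ 1.40 × 10^6 m³

Direct-runoff ordinates (Q − Q_b): 0.0, 2.0, 14.0, 26.0, 34.0, 43.0, 62.0, 83.0, 51.0, 32.0, 41.0, 0.0 m³/s.
ΣQ_DR = 388.0 m³/s.
With Δt = 1 h = 3600 s, V = ΣQ_DR · Δt = 388.0 × 3600 = 1.40 × 10^6 m³.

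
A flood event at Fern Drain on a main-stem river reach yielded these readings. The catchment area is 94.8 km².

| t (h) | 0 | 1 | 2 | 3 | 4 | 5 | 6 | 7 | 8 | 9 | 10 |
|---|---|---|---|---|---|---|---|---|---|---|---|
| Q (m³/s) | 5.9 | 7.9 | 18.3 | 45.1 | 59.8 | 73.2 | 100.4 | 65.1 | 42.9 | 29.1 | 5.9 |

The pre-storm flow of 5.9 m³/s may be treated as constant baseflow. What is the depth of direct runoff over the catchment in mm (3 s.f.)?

d ≈ 14.8 mm

Direct runoff: 0.0, 2.0, 12.4, 39.2, 53.9, 67.3, 94.5, 59.2, 37.0, 23.2, 0.0 m³/s; ΣQ_DR = 388.7 m³/s.
V = ΣQ_DR · Δt = 388.7 × 3600 s = 1.399 × 10^6 m³.
Over A = 94.8 km², depth = V / A = 14.8 mm.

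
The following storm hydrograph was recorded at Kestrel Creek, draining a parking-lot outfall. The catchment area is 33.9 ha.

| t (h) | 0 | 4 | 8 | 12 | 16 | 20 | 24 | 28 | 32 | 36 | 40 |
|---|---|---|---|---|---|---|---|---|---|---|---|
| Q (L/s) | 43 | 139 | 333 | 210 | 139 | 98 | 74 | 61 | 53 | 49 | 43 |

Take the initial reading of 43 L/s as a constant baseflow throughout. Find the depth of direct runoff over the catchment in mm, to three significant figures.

d ≈ 32.7 mm

Direct runoff: 0.0, 96.0, 290.0, 167.0, 96.0, 55.0, 31.0, 18.0, 10.0, 6.0, 0.0 L/s; ΣQ_DR = 769.0 L/s.
V = ΣQ_DR · Δt = 769.0 × 14400 s = 1.107 × 10^7 L.
Over A = 33.9 ha, depth = V / A = 32.7 mm.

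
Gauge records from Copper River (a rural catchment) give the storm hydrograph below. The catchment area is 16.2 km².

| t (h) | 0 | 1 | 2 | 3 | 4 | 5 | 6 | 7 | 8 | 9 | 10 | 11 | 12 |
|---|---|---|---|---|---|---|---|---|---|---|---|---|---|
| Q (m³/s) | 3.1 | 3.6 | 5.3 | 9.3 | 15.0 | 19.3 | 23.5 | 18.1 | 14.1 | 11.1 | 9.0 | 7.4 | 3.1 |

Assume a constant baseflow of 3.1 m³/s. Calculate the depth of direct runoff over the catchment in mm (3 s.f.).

d ≈ 22.6 mm

Direct runoff: 0.0, 0.5, 2.2, 6.2, 11.9, 16.2, 20.4, 15.0, 11.0, 8.0, 5.9, 4.3, 0.0 m³/s; ΣQ_DR = 101.6 m³/s.
V = ΣQ_DR · Δt = 101.6 × 3600 s = 3.658 × 10^5 m³.
Over A = 16.2 km², depth = V / A = 22.6 mm.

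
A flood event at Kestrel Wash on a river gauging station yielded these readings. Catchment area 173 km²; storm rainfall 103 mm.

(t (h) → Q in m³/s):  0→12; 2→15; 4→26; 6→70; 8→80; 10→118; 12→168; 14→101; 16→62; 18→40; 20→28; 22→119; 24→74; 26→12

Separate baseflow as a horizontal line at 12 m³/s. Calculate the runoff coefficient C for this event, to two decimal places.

ΣQ_DR = 757.0 m³/s; V = ΣQ_DR·Δt = 5.450 × 10^6 m³.
Runoff depth d = V / A = 31.51 mm.
C = d / P = 31.51 / 103 = 0.31.

C ≈ 0.31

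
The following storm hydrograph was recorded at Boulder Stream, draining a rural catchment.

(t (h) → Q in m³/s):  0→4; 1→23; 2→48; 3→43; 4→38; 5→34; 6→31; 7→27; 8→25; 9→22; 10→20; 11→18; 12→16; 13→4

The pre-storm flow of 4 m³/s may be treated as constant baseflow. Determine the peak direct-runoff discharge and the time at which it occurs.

Q_p = 44.0 m³/s at t = 2 h

Subtracting baseflow gives direct-runoff ordinates: 0.0, 19.0, 44.0, 39.0, 34.0, 30.0, 27.0, 23.0, 21.0, 18.0, 16.0, 14.0, 12.0, 0.0 m³/s.
The maximum is 44.0 m³/s, occurring at the reading for t = 2 h.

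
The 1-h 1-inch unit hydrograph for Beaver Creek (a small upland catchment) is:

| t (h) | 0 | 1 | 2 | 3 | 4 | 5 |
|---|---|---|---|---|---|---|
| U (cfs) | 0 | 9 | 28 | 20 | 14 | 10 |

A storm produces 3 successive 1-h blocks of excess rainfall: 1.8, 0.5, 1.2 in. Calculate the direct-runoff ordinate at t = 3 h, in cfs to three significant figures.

Q ≈ 60.8 cfs

By discrete convolution, Q_j = Σ (P_i / 1 in) · U_{j−i}.
At t = 3 h (j=3): Q = (1.8/1)·20 + (0.5/1)·28 + (1.2/1)·9 = 60.8 cfs.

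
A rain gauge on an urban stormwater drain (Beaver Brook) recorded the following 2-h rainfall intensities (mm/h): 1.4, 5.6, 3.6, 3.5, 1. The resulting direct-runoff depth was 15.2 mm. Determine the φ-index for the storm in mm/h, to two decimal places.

Only the 3 blocks with intensity above φ contribute runoff: 5.6, 3.6, 3.5 mm/h.
Σ(I−φ)·Δt = d  ⇒  (5.6+3.6+3.5 − 3φ)·2 = 15.2
φ = (12.70 − 15.2/2) / 3 = 1.70 mm/h.

φ ≈ 1.70 mm/h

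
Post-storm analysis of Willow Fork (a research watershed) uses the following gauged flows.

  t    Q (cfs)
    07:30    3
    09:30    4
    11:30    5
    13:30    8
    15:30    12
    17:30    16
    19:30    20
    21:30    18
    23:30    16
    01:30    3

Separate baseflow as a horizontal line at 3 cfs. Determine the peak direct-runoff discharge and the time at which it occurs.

Q_p = 17.0 cfs at t = 19:30

Subtracting baseflow gives direct-runoff ordinates: 0.0, 1.0, 2.0, 5.0, 9.0, 13.0, 17.0, 15.0, 13.0, 0.0 cfs.
The maximum is 17.0 cfs, occurring at the reading for t = 19:30.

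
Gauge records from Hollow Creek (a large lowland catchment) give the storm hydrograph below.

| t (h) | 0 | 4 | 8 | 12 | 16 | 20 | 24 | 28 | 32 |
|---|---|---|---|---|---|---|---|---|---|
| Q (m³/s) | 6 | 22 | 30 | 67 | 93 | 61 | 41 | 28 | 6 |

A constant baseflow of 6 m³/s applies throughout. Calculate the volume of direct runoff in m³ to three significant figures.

V ≈ 4.32 × 10^6 m³

Direct-runoff ordinates (Q − Q_b): 0.0, 16.0, 24.0, 61.0, 87.0, 55.0, 35.0, 22.0, 0.0 m³/s.
ΣQ_DR = 300.0 m³/s.
With Δt = 4 h = 14400 s, V = ΣQ_DR · Δt = 300.0 × 14400 = 4.32 × 10^6 m³.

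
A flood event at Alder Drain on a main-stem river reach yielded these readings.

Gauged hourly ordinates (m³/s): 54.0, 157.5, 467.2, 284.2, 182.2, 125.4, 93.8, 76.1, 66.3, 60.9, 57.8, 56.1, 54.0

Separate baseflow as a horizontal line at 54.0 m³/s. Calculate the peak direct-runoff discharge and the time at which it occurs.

Q_p = 413.2 m³/s at t = 2 h

Subtracting baseflow gives direct-runoff ordinates: 0.0, 103.5, 413.2, 230.2, 128.2, 71.4, 39.8, 22.1, 12.3, 6.9, 3.8, 2.1, 0.0 m³/s.
The maximum is 413.2 m³/s, occurring at the reading for t = 2 h.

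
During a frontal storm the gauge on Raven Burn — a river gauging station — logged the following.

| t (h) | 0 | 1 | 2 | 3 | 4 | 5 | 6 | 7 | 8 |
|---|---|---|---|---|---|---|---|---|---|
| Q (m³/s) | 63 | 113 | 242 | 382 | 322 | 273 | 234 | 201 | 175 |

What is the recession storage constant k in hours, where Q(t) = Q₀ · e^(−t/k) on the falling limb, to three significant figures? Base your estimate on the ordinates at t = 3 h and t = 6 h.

On the falling limb, Q drops from 382 to 234 m³/s between t = 3 h and t = 6 h (Δt = 3 h).
k = −Δt / ln(Q₂/Q₁) = −3 / ln(234/382) = 6.12 h.

k ≈ 6.12 h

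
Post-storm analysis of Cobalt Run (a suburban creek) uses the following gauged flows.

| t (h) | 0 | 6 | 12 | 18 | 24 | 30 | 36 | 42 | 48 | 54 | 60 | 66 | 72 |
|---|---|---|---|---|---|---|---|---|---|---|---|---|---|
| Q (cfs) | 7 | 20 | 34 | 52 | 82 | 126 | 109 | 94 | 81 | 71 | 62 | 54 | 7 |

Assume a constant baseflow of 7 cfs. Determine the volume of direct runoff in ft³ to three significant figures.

Direct-runoff ordinates (Q − Q_b): 0.0, 13.0, 27.0, 45.0, 75.0, 119.0, 102.0, 87.0, 74.0, 64.0, 55.0, 47.0, 0.0 cfs.
ΣQ_DR = 708.0 cfs.
With Δt = 6 h = 21600 s, V = ΣQ_DR · Δt = 708.0 × 21600 = 1.53 × 10^7 ft³.

V ≈ 1.53 × 10^7 ft³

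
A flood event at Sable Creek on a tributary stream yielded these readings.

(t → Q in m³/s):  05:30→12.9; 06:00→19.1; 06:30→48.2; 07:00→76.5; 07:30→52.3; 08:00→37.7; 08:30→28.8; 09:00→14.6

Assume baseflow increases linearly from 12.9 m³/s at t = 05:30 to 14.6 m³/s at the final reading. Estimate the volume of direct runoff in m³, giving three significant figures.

Direct-runoff ordinates (Q − Q_b): 0.00, 5.96, 34.81, 62.87, 38.43, 23.59, 14.44, 0.00 m³/s.
ΣQ_DR = 180.1 m³/s.
With Δt = 0.5 h = 1800 s, V = ΣQ_DR · Δt = 180.1 × 1800 = 3.24 × 10^5 m³.

V ≈ 3.24 × 10^5 m³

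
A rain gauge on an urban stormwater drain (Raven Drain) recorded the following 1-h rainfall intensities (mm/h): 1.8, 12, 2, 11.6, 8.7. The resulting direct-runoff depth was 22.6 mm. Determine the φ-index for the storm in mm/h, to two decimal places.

Only the 3 blocks with intensity above φ contribute runoff: 12, 11.6, 8.7 mm/h.
Σ(I−φ)·Δt = d  ⇒  (12+11.6+8.7 − 3φ)·1 = 22.6
φ = (32.30 − 22.6/1) / 3 = 3.23 mm/h.

φ ≈ 3.23 mm/h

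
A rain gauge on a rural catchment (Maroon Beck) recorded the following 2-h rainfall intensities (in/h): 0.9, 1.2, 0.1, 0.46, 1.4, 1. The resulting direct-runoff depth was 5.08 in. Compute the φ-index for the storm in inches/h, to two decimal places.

φ ≈ 0.49 in/h

Only the 4 blocks with intensity above φ contribute runoff: 0.9, 1.2, 1.4, 1 in/h.
Σ(I−φ)·Δt = d  ⇒  (0.9+1.2+1.4+1 − 4φ)·2 = 5.08
φ = (4.500 − 5.08/2) / 4 = 0.49 in/h.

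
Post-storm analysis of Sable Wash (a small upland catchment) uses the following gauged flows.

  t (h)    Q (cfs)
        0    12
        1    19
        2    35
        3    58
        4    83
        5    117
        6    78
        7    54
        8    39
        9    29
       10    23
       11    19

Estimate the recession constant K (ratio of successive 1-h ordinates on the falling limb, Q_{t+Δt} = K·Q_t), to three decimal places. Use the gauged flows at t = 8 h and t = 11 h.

Using the recession-limb readings at t = 8 h and t = 11 h: Q falls from 39 to 19 cfs over 3 intervals.
K = (Q₂/Q₁)^(1/3) = (19/39)^(1/3) = 0.787.

K ≈ 0.787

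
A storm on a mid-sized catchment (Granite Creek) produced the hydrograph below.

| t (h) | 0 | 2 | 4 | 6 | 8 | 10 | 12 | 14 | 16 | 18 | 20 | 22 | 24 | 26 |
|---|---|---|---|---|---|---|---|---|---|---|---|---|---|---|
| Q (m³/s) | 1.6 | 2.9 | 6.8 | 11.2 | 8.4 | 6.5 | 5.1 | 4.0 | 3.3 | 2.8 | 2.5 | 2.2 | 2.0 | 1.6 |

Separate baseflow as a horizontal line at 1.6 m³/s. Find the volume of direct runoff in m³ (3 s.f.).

V ≈ 2.77 × 10^5 m³

Direct-runoff ordinates (Q − Q_b): 0.0, 1.3, 5.2, 9.6, 6.8, 4.9, 3.5, 2.4, 1.7, 1.2, 0.9, 0.6, 0.4, 0.0 m³/s.
ΣQ_DR = 38.50 m³/s.
With Δt = 2 h = 7200 s, V = ΣQ_DR · Δt = 38.50 × 7200 = 2.77 × 10^5 m³.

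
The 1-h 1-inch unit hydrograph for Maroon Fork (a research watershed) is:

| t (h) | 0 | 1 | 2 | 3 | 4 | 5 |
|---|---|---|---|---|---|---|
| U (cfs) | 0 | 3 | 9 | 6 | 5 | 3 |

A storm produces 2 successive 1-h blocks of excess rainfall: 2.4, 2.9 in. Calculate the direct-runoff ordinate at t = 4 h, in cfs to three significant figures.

By discrete convolution, Q_j = Σ (P_i / 1 in) · U_{j−i}.
At t = 4 h (j=4): Q = (2.4/1)·5 + (2.9/1)·6 = 29.4 cfs.

Q ≈ 29.4 cfs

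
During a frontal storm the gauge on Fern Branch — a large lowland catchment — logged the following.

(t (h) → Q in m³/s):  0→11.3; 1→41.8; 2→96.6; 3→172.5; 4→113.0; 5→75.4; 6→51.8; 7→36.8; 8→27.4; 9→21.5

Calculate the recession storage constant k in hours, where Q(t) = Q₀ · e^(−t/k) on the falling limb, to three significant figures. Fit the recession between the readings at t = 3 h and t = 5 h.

On the falling limb, Q drops from 172.5 to 75.4 m³/s between t = 3 h and t = 5 h (Δt = 2 h).
k = −Δt / ln(Q₂/Q₁) = −2 / ln(75.4/172.5) = 2.42 h.

k ≈ 2.42 h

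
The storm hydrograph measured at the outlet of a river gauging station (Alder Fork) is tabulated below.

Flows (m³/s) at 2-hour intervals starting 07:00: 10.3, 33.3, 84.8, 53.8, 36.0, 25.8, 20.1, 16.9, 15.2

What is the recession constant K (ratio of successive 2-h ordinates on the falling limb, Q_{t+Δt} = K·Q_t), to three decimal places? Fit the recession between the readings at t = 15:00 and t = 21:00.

K ≈ 0.777

Using the recession-limb readings at t = 15:00 and t = 21:00: Q falls from 36.0 to 16.9 m³/s over 3 intervals.
K = (Q₂/Q₁)^(1/3) = (16.9/36.0)^(1/3) = 0.777.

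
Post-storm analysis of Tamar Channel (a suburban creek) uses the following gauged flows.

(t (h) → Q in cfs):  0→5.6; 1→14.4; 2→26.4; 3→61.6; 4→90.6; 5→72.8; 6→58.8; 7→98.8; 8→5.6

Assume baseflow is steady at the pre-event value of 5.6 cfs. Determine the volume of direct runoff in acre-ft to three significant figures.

V ≈ 31.8 acre-ft

Direct-runoff ordinates (Q − Q_b): 0.0, 8.8, 20.8, 56.0, 85.0, 67.2, 53.2, 93.2, 0.0 cfs.
ΣQ_DR = 384.2 cfs.
With Δt = 1 h = 3600 s, V = ΣQ_DR · Δt = 384.2 × 3600 = 1.38 × 10^6 ft³ = 31.8 acre-ft.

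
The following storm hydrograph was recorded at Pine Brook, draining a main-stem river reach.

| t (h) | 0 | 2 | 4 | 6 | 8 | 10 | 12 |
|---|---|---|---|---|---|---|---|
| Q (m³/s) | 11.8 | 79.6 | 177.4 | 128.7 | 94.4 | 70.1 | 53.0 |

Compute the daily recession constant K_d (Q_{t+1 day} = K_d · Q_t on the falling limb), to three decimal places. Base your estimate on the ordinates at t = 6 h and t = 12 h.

Between t = 6 h and t = 12 h the flow falls from 128.7 to 53.0 m³/s over 3×2 h = 6 h.
Per-interval ratio K = (53.0/128.7)^(1/3) = 0.7440; K_d = K^(24/2) = 0.029.

K_d ≈ 0.029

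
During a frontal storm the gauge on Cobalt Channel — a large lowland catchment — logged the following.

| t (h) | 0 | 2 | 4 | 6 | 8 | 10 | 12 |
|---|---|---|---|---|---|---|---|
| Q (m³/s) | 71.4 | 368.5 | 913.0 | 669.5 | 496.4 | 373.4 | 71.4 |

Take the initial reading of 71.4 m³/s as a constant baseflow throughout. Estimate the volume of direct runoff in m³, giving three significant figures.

Direct-runoff ordinates (Q − Q_b): 0.0, 297.1, 841.6, 598.1, 425.0, 302.0, 0.0 m³/s.
ΣQ_DR = 2464 m³/s.
With Δt = 2 h = 7200 s, V = ΣQ_DR · Δt = 2464 × 7200 = 1.77 × 10^7 m³.

V ≈ 1.77 × 10^7 m³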